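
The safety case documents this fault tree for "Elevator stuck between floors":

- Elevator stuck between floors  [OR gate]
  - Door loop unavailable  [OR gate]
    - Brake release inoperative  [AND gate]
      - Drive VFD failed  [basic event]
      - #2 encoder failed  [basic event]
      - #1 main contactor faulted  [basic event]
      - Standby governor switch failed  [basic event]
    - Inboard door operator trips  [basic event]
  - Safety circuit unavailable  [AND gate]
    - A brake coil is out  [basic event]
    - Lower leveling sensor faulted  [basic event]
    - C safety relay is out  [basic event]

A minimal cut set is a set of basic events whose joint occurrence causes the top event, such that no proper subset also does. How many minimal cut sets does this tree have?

Brake release inoperative [AND]: one cut set from each child combined → 1 × 1 × 1 × 1 = 1 cut set(s).
Door loop unavailable [OR]: union of children's cut sets → 2 cut set(s).
Safety circuit unavailable [AND]: one cut set from each child combined → 1 × 1 × 1 = 1 cut set(s).
Elevator stuck between floors [OR]: union of children's cut sets → 3 cut set(s).
Minimal cut sets: {#1 main contactor faulted, #2 encoder failed, Drive VFD failed, Standby governor switch failed}; {Inboard door operator trips}; {A brake coil is out, C safety relay is out, Lower leveling sensor faulted}.

3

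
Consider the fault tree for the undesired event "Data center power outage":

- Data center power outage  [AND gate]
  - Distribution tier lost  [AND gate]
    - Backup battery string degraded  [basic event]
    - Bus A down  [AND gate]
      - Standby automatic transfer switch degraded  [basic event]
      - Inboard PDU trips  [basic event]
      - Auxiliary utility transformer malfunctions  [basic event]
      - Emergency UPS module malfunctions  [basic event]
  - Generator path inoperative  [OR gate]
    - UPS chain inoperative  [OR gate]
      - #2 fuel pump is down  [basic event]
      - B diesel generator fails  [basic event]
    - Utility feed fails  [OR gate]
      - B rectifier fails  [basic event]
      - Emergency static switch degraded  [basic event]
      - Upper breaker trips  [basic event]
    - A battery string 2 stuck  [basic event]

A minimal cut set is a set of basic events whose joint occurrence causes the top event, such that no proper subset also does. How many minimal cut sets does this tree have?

6

Bus A down [AND]: one cut set from each child combined → 1 × 1 × 1 × 1 = 1 cut set(s).
Distribution tier lost [AND]: one cut set from each child combined → 1 × 1 = 1 cut set(s).
UPS chain inoperative [OR]: union of children's cut sets → 2 cut set(s).
Utility feed fails [OR]: union of children's cut sets → 3 cut set(s).
Generator path inoperative [OR]: union of children's cut sets → 6 cut set(s).
Data center power outage [AND]: one cut set from each child combined → 1 × 6 = 6 cut set(s).
Minimal cut sets: {#2 fuel pump is down, Auxiliary utility transformer malfunctions, Backup battery string degraded, Emergency UPS module malfunctions, Inboard PDU trips, Standby automatic transfer switch degraded}; {Auxiliary utility transformer malfunctions, B diesel generator fails, Backup battery string degraded, Emergency UPS module malfunctions, Inboard PDU trips, Standby automatic transfer switch degraded}; {Auxiliary utility transformer malfunctions, B rectifier fails, Backup battery string degraded, Emergency UPS module malfunctions, Inboard PDU trips, Standby automatic transfer switch degraded}; {Auxiliary utility transformer malfunctions, Backup battery string degraded, Emergency UPS module malfunctions, Emergency static switch degraded, Inboard PDU trips, Standby automatic transfer switch degraded}; {Auxiliary utility transformer malfunctions, Backup battery string degraded, Emergency UPS module malfunctions, Inboard PDU trips, Standby automatic transfer switch degraded, Upper breaker trips}; {A battery string 2 stuck, Auxiliary utility transformer malfunctions, Backup battery string degraded, Emergency UPS module malfunctions, Inboard PDU trips, Standby automatic transfer switch degraded}.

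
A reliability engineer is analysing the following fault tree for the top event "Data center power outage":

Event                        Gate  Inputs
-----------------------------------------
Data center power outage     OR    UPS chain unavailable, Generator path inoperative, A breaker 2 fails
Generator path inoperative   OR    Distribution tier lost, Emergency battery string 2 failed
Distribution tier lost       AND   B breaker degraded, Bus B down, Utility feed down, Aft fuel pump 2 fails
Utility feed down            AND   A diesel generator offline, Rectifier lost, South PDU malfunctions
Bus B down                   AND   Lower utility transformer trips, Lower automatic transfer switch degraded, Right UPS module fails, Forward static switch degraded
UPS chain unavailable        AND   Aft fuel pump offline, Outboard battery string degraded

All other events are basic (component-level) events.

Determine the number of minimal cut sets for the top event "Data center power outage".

UPS chain unavailable [AND]: one cut set from each child combined → 1 × 1 = 1 cut set(s).
Bus B down [AND]: one cut set from each child combined → 1 × 1 × 1 × 1 = 1 cut set(s).
Utility feed down [AND]: one cut set from each child combined → 1 × 1 × 1 = 1 cut set(s).
Distribution tier lost [AND]: one cut set from each child combined → 1 × 1 × 1 × 1 = 1 cut set(s).
Generator path inoperative [OR]: union of children's cut sets → 2 cut set(s).
Data center power outage [OR]: union of children's cut sets → 4 cut set(s).
Minimal cut sets: {Aft fuel pump offline, Outboard battery string degraded}; {A diesel generator offline, Aft fuel pump 2 fails, B breaker degraded, Forward static switch degraded, Lower automatic transfer switch degraded, Lower utility transformer trips, Rectifier lost, Right UPS module fails, South PDU malfunctions}; {Emergency battery string 2 failed}; {A breaker 2 fails}.

4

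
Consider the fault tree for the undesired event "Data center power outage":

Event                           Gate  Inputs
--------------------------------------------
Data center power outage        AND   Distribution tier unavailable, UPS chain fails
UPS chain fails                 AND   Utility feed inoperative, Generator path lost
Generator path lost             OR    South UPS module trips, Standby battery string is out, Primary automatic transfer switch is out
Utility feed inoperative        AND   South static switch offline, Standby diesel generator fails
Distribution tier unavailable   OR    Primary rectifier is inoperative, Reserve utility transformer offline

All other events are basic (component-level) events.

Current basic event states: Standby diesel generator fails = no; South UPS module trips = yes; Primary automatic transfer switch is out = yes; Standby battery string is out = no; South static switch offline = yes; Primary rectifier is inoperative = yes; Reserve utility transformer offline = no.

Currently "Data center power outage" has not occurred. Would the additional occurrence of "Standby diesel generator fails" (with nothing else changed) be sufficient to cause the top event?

Yes

Counterfactual: set "Standby diesel generator fails" to occurred.
Distribution tier unavailable [OR]: Primary rectifier is inoperative=occurs, Reserve utility transformer offline=not → at least one input occurs → occurs.
Utility feed inoperative [AND]: South static switch offline=occurs, Standby diesel generator fails=occurs → all inputs occur → occurs.
Generator path lost [OR]: South UPS module trips=occurs, Standby battery string is out=not, Primary automatic transfer switch is out=occurs → at least one input occurs → occurs.
UPS chain fails [AND]: Utility feed inoperative=occurs, Generator path lost=occurs → all inputs occur → occurs.
Data center power outage [AND]: Distribution tier unavailable=occurs, UPS chain fails=occurs → all inputs occur → occurs.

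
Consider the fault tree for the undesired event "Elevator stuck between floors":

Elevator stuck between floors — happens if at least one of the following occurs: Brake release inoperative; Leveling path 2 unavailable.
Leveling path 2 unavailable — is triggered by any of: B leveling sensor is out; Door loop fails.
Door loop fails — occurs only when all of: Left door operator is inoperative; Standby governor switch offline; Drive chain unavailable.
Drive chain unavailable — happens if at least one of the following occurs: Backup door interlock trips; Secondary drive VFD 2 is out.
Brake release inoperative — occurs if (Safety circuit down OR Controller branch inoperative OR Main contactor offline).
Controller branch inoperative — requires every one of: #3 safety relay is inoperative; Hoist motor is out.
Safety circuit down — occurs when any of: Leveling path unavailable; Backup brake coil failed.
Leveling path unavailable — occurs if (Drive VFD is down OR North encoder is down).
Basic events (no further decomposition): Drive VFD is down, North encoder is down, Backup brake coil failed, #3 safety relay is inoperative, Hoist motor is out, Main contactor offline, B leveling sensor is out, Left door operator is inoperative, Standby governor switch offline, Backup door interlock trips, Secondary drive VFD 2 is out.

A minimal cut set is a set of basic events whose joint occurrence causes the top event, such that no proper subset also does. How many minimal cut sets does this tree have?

8

Leveling path unavailable [OR]: union of children's cut sets → 2 cut set(s).
Safety circuit down [OR]: union of children's cut sets → 3 cut set(s).
Controller branch inoperative [AND]: one cut set from each child combined → 1 × 1 = 1 cut set(s).
Brake release inoperative [OR]: union of children's cut sets → 5 cut set(s).
Drive chain unavailable [OR]: union of children's cut sets → 2 cut set(s).
Door loop fails [AND]: one cut set from each child combined → 1 × 1 × 2 = 2 cut set(s).
Leveling path 2 unavailable [OR]: union of children's cut sets → 3 cut set(s).
Elevator stuck between floors [OR]: union of children's cut sets → 8 cut set(s).
Minimal cut sets: {Drive VFD is down}; {North encoder is down}; {Backup brake coil failed}; {#3 safety relay is inoperative, Hoist motor is out}; {Main contactor offline}; {B leveling sensor is out}; {Backup door interlock trips, Left door operator is inoperative, Standby governor switch offline}; {Left door operator is inoperative, Secondary drive VFD 2 is out, Standby governor switch offline}.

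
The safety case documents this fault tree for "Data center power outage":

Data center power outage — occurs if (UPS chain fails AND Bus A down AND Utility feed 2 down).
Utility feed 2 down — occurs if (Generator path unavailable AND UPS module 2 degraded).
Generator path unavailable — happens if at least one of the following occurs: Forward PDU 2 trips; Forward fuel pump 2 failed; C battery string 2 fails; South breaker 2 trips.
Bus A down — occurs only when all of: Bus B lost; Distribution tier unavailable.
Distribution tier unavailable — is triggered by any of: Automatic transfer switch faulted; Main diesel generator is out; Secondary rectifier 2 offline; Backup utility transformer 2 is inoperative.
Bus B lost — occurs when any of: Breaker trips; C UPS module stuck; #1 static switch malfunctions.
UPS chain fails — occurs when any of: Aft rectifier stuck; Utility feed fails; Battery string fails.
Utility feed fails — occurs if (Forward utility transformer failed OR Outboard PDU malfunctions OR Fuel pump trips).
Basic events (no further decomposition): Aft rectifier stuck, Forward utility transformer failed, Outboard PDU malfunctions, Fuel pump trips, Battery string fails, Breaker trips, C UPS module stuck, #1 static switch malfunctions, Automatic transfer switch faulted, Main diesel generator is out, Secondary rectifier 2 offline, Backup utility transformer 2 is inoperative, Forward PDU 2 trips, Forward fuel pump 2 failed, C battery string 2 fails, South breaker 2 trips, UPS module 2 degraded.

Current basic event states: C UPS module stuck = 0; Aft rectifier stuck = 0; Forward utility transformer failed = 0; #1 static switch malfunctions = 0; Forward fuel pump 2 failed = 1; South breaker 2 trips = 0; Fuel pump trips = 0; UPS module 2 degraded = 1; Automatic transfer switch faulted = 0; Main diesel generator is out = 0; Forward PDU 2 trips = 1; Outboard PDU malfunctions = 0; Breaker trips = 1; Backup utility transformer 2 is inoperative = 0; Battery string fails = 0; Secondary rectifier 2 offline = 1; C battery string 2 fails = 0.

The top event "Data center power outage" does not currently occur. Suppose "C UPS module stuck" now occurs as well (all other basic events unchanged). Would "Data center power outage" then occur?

Counterfactual: set "C UPS module stuck" to occurred.
Utility feed fails [OR]: Forward utility transformer failed=not, Outboard PDU malfunctions=not, Fuel pump trips=not → no input occurs → does not occur.
UPS chain fails [OR]: Aft rectifier stuck=not, Utility feed fails=not, Battery string fails=not → no input occurs → does not occur.
Bus B lost [OR]: Breaker trips=occurs, C UPS module stuck=occurs, #1 static switch malfunctions=not → at least one input occurs → occurs.
Distribution tier unavailable [OR]: Automatic transfer switch faulted=not, Main diesel generator is out=not, Secondary rectifier 2 offline=occurs, Backup utility transformer 2 is inoperative=not → at least one input occurs → occurs.
Bus A down [AND]: Bus B lost=occurs, Distribution tier unavailable=occurs → all inputs occur → occurs.
Generator path unavailable [OR]: Forward PDU 2 trips=occurs, Forward fuel pump 2 failed=occurs, C battery string 2 fails=not, South breaker 2 trips=not → at least one input occurs → occurs.
Utility feed 2 down [AND]: Generator path unavailable=occurs, UPS module 2 degraded=occurs → all inputs occur → occurs.
Data center power outage [AND]: UPS chain fails=not, Bus A down=occurs, Utility feed 2 down=occurs → not all inputs occur → does not occur.

No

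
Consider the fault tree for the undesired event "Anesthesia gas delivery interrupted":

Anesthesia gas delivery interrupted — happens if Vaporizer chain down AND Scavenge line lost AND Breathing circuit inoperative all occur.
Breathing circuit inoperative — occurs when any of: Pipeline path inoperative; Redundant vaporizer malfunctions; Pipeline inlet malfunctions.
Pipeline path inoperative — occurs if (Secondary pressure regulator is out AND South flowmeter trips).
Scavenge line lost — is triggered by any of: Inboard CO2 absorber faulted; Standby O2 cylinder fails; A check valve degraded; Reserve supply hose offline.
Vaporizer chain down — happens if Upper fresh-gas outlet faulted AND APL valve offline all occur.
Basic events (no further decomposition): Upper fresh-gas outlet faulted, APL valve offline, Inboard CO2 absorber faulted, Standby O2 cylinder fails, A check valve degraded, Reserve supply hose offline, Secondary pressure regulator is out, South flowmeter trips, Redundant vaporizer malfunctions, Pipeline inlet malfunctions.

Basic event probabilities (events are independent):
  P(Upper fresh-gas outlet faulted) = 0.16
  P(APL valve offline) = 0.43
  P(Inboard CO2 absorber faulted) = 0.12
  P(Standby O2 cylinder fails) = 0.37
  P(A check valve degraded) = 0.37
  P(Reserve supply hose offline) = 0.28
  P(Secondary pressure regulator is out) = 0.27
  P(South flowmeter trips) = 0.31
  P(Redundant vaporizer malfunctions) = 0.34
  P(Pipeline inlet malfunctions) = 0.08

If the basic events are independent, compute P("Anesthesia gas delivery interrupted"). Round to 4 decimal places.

P(Vaporizer chain down) [AND] = 0.16 × 0.43 = 0.068800
P(Scavenge line lost) [OR] = 1 − (1−0.12) × (1−0.37) × (1−0.37) × (1−0.28) = 0.748524
P(Pipeline path inoperative) [AND] = 0.27 × 0.31 = 0.083700
P(Breathing circuit inoperative) [OR] = 1 − (1−0.083700) × (1−0.34) × (1−0.08) = 0.443623
P(Anesthesia gas delivery interrupted) [AND] = 0.068800 × 0.748524 × 0.443623 = 0.022846
Rounded to 4 decimal places: P(Anesthesia gas delivery interrupted) ≈ 0.0228.

0.0228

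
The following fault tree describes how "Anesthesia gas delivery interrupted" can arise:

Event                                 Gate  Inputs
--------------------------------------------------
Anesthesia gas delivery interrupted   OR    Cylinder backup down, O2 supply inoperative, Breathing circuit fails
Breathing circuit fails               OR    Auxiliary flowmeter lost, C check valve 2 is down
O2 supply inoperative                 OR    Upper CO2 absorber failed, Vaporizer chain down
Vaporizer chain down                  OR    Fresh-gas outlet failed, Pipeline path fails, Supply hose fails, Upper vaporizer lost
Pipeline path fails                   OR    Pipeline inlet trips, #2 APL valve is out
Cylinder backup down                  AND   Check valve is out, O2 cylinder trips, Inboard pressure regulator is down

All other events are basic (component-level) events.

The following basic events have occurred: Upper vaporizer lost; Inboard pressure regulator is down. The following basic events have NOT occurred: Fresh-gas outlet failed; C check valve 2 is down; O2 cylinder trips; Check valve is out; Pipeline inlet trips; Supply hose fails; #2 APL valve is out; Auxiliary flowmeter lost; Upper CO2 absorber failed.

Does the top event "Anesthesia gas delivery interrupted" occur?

Yes

Cylinder backup down [AND]: Check valve is out=not, O2 cylinder trips=not, Inboard pressure regulator is down=occurs → not all inputs occur → does not occur.
Pipeline path fails [OR]: Pipeline inlet trips=not, #2 APL valve is out=not → no input occurs → does not occur.
Vaporizer chain down [OR]: Fresh-gas outlet failed=not, Pipeline path fails=not, Supply hose fails=not, Upper vaporizer lost=occurs → at least one input occurs → occurs.
O2 supply inoperative [OR]: Upper CO2 absorber failed=not, Vaporizer chain down=occurs → at least one input occurs → occurs.
Breathing circuit fails [OR]: Auxiliary flowmeter lost=not, C check valve 2 is down=not → no input occurs → does not occur.
Anesthesia gas delivery interrupted [OR]: Cylinder backup down=not, O2 supply inoperative=occurs, Breathing circuit fails=not → at least one input occurs → occurs.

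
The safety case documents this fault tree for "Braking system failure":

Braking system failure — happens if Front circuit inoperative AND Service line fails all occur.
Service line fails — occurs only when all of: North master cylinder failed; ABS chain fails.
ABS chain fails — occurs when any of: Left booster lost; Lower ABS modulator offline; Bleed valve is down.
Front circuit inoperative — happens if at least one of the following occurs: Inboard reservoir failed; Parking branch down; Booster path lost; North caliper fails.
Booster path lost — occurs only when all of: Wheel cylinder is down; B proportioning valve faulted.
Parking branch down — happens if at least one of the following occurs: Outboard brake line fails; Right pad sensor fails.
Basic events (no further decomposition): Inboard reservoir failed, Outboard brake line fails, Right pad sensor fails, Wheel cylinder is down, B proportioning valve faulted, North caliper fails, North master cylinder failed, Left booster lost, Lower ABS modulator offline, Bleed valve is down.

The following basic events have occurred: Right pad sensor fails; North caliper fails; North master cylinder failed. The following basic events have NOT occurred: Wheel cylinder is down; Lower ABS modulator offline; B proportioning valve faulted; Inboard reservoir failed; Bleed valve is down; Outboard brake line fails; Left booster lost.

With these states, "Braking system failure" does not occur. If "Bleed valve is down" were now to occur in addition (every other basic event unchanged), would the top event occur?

Yes

Counterfactual: set "Bleed valve is down" to occurred.
Parking branch down [OR]: Outboard brake line fails=not, Right pad sensor fails=occurs → at least one input occurs → occurs.
Booster path lost [AND]: Wheel cylinder is down=not, B proportioning valve faulted=not → not all inputs occur → does not occur.
Front circuit inoperative [OR]: Inboard reservoir failed=not, Parking branch down=occurs, Booster path lost=not, North caliper fails=occurs → at least one input occurs → occurs.
ABS chain fails [OR]: Left booster lost=not, Lower ABS modulator offline=not, Bleed valve is down=occurs → at least one input occurs → occurs.
Service line fails [AND]: North master cylinder failed=occurs, ABS chain fails=occurs → all inputs occur → occurs.
Braking system failure [AND]: Front circuit inoperative=occurs, Service line fails=occurs → all inputs occur → occurs.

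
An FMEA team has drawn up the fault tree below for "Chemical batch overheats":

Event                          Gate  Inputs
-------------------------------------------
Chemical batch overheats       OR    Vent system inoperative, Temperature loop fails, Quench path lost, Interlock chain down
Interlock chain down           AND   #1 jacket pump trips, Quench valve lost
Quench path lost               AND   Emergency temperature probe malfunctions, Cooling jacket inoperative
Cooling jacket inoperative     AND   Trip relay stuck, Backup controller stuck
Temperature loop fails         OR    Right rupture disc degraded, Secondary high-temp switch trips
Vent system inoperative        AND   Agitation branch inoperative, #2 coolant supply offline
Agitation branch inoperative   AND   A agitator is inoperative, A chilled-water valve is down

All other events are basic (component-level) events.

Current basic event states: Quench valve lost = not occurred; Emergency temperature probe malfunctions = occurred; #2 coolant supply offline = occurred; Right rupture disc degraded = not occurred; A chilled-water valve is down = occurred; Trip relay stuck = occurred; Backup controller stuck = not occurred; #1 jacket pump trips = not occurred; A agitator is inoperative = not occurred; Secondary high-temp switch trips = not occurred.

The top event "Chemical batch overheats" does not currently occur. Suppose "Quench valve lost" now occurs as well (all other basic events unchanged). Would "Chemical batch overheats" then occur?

Counterfactual: set "Quench valve lost" to occurred.
Agitation branch inoperative [AND]: A agitator is inoperative=not, A chilled-water valve is down=occurs → not all inputs occur → does not occur.
Vent system inoperative [AND]: Agitation branch inoperative=not, #2 coolant supply offline=occurs → not all inputs occur → does not occur.
Temperature loop fails [OR]: Right rupture disc degraded=not, Secondary high-temp switch trips=not → no input occurs → does not occur.
Cooling jacket inoperative [AND]: Trip relay stuck=occurs, Backup controller stuck=not → not all inputs occur → does not occur.
Quench path lost [AND]: Emergency temperature probe malfunctions=occurs, Cooling jacket inoperative=not → not all inputs occur → does not occur.
Interlock chain down [AND]: #1 jacket pump trips=not, Quench valve lost=occurs → not all inputs occur → does not occur.
Chemical batch overheats [OR]: Vent system inoperative=not, Temperature loop fails=not, Quench path lost=not, Interlock chain down=not → no input occurs → does not occur.

No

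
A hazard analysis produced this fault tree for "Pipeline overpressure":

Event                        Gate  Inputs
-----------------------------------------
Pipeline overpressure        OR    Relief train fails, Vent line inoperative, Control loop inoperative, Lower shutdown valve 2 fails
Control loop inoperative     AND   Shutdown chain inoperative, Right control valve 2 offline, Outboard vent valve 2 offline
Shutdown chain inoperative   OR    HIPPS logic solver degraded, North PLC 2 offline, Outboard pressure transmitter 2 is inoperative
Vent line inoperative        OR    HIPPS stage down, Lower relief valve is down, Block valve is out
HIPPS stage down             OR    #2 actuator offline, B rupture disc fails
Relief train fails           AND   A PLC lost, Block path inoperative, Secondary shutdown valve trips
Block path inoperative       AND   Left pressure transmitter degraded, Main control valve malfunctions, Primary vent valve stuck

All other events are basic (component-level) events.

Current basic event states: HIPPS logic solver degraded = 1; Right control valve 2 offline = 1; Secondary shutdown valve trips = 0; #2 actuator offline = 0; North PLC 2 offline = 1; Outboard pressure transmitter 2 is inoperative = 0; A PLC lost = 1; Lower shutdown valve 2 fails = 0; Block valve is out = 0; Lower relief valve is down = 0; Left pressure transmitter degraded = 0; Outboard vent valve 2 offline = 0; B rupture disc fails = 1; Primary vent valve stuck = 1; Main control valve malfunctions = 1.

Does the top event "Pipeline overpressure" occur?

Yes

Block path inoperative [AND]: Left pressure transmitter degraded=not, Main control valve malfunctions=occurs, Primary vent valve stuck=occurs → not all inputs occur → does not occur.
Relief train fails [AND]: A PLC lost=occurs, Block path inoperative=not, Secondary shutdown valve trips=not → not all inputs occur → does not occur.
HIPPS stage down [OR]: #2 actuator offline=not, B rupture disc fails=occurs → at least one input occurs → occurs.
Vent line inoperative [OR]: HIPPS stage down=occurs, Lower relief valve is down=not, Block valve is out=not → at least one input occurs → occurs.
Shutdown chain inoperative [OR]: HIPPS logic solver degraded=occurs, North PLC 2 offline=occurs, Outboard pressure transmitter 2 is inoperative=not → at least one input occurs → occurs.
Control loop inoperative [AND]: Shutdown chain inoperative=occurs, Right control valve 2 offline=occurs, Outboard vent valve 2 offline=not → not all inputs occur → does not occur.
Pipeline overpressure [OR]: Relief train fails=not, Vent line inoperative=occurs, Control loop inoperative=not, Lower shutdown valve 2 fails=not → at least one input occurs → occurs.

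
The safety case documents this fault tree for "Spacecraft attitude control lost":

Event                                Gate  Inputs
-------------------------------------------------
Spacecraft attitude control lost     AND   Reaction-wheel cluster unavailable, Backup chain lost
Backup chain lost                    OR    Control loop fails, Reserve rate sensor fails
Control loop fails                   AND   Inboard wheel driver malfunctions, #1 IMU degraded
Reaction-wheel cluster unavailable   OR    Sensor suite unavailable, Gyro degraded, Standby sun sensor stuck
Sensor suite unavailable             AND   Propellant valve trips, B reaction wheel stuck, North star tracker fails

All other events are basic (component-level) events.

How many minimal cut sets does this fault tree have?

Sensor suite unavailable [AND]: one cut set from each child combined → 1 × 1 × 1 = 1 cut set(s).
Reaction-wheel cluster unavailable [OR]: union of children's cut sets → 3 cut set(s).
Control loop fails [AND]: one cut set from each child combined → 1 × 1 = 1 cut set(s).
Backup chain lost [OR]: union of children's cut sets → 2 cut set(s).
Spacecraft attitude control lost [AND]: one cut set from each child combined → 3 × 2 = 6 cut set(s).
Minimal cut sets: {#1 IMU degraded, B reaction wheel stuck, Inboard wheel driver malfunctions, North star tracker fails, Propellant valve trips}; {B reaction wheel stuck, North star tracker fails, Propellant valve trips, Reserve rate sensor fails}; {#1 IMU degraded, Gyro degraded, Inboard wheel driver malfunctions}; {Gyro degraded, Reserve rate sensor fails}; {#1 IMU degraded, Inboard wheel driver malfunctions, Standby sun sensor stuck}; {Reserve rate sensor fails, Standby sun sensor stuck}.

6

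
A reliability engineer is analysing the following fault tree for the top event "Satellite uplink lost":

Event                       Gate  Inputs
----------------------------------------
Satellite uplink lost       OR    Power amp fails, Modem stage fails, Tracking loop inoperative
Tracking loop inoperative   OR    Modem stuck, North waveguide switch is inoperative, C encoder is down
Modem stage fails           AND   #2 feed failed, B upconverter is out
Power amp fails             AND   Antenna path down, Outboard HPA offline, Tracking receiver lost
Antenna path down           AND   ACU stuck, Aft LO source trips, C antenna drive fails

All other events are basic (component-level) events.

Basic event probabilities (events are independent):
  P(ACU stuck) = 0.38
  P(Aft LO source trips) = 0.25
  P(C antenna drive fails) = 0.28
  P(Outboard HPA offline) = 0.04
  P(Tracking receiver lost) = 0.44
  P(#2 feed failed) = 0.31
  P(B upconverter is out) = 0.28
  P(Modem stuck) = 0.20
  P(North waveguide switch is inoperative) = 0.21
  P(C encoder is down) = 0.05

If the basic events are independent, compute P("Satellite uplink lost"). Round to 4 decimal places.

P(Antenna path down) [AND] = 0.38 × 0.25 × 0.28 = 0.026600
P(Power amp fails) [AND] = 0.026600 × 0.04 × 0.44 = 0.000468
P(Modem stage fails) [AND] = 0.31 × 0.28 = 0.086800
P(Tracking loop inoperative) [OR] = 1 − (1−0.20) × (1−0.21) × (1−0.05) = 0.399600
P(Satellite uplink lost) [OR] = 1 − (1−0.000468) × (1−0.086800) × (1−0.399600) = 0.451971
Rounded to 4 decimal places: P(Satellite uplink lost) ≈ 0.4520.

0.4520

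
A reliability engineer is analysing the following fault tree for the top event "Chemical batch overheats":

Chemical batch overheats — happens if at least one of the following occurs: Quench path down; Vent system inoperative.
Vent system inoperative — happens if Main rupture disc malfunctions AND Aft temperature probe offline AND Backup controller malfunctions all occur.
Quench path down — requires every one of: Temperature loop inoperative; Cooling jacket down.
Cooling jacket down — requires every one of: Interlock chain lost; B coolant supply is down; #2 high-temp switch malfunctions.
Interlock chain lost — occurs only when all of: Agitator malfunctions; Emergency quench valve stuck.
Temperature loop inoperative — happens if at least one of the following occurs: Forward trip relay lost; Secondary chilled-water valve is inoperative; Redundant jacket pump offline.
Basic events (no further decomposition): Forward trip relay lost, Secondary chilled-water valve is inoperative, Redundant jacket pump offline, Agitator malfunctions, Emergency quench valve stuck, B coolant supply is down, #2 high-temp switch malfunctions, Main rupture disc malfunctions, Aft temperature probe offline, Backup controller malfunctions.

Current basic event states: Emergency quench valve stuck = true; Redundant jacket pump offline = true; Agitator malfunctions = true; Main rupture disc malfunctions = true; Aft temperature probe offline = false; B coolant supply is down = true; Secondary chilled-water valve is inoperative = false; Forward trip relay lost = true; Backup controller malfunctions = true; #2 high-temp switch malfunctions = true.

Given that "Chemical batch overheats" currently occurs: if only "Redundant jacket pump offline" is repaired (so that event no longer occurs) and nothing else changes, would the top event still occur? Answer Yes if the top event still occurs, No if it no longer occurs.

Yes

Counterfactual: set "Redundant jacket pump offline" to not occurred.
Temperature loop inoperative [OR]: Forward trip relay lost=occurs, Secondary chilled-water valve is inoperative=not, Redundant jacket pump offline=not → at least one input occurs → occurs.
Interlock chain lost [AND]: Agitator malfunctions=occurs, Emergency quench valve stuck=occurs → all inputs occur → occurs.
Cooling jacket down [AND]: Interlock chain lost=occurs, B coolant supply is down=occurs, #2 high-temp switch malfunctions=occurs → all inputs occur → occurs.
Quench path down [AND]: Temperature loop inoperative=occurs, Cooling jacket down=occurs → all inputs occur → occurs.
Vent system inoperative [AND]: Main rupture disc malfunctions=occurs, Aft temperature probe offline=not, Backup controller malfunctions=occurs → not all inputs occur → does not occur.
Chemical batch overheats [OR]: Quench path down=occurs, Vent system inoperative=not → at least one input occurs → occurs.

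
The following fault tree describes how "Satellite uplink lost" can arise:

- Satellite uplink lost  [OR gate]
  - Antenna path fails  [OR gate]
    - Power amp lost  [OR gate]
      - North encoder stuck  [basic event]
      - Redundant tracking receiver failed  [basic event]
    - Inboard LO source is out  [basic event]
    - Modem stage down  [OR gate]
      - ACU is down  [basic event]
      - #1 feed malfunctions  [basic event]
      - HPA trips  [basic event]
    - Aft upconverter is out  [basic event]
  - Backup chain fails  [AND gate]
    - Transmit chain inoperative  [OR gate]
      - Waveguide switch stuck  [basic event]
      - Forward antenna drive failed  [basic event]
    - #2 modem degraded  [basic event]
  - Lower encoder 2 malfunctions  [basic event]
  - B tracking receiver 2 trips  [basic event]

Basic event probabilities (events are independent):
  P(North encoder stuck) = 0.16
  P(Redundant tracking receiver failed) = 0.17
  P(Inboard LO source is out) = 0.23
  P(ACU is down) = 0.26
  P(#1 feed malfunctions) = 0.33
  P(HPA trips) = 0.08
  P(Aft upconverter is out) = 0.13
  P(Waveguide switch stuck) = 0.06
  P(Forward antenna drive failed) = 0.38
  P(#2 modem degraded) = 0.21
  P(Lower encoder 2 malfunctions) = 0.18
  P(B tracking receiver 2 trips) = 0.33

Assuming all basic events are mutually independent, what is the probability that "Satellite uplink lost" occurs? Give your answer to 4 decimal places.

P(Power amp lost) [OR] = 1 − (1−0.16) × (1−0.17) = 0.302800
P(Modem stage down) [OR] = 1 − (1−0.26) × (1−0.33) × (1−0.08) = 0.543864
P(Antenna path fails) [OR] = 1 − (1−0.302800) × (1−0.23) × (1−0.543864) × (1−0.13) = 0.786960
P(Transmit chain inoperative) [OR] = 1 − (1−0.06) × (1−0.38) = 0.417200
P(Backup chain fails) [AND] = 0.417200 × 0.21 = 0.087612
P(Satellite uplink lost) [OR] = 1 − (1−0.786960) × (1−0.087612) × (1−0.18) × (1−0.33) = 0.893210
Rounded to 4 decimal places: P(Satellite uplink lost) ≈ 0.8932.

0.8932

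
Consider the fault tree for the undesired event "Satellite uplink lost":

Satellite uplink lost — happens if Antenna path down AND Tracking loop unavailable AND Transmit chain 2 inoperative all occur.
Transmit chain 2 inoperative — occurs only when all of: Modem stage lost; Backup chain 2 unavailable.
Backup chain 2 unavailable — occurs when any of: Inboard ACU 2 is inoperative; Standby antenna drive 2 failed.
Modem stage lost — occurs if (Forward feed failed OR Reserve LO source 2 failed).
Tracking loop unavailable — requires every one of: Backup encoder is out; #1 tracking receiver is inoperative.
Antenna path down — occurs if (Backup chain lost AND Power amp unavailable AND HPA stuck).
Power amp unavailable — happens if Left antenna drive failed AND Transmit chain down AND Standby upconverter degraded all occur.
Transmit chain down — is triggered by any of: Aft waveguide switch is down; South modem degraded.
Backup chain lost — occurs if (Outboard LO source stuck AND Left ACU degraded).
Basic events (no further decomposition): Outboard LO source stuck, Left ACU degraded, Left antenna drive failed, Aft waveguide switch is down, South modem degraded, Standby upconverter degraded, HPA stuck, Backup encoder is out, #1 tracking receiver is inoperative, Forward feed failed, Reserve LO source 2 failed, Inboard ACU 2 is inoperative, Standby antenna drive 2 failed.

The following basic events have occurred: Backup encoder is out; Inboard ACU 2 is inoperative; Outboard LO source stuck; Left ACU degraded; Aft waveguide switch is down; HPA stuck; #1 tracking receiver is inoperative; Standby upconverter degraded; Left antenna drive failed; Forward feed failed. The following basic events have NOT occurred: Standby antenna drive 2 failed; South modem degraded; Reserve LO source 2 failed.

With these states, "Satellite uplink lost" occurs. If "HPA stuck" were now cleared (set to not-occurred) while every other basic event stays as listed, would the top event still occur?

No

Counterfactual: set "HPA stuck" to not occurred.
Backup chain lost [AND]: Outboard LO source stuck=occurs, Left ACU degraded=occurs → all inputs occur → occurs.
Transmit chain down [OR]: Aft waveguide switch is down=occurs, South modem degraded=not → at least one input occurs → occurs.
Power amp unavailable [AND]: Left antenna drive failed=occurs, Transmit chain down=occurs, Standby upconverter degraded=occurs → all inputs occur → occurs.
Antenna path down [AND]: Backup chain lost=occurs, Power amp unavailable=occurs, HPA stuck=not → not all inputs occur → does not occur.
Tracking loop unavailable [AND]: Backup encoder is out=occurs, #1 tracking receiver is inoperative=occurs → all inputs occur → occurs.
Modem stage lost [OR]: Forward feed failed=occurs, Reserve LO source 2 failed=not → at least one input occurs → occurs.
Backup chain 2 unavailable [OR]: Inboard ACU 2 is inoperative=occurs, Standby antenna drive 2 failed=not → at least one input occurs → occurs.
Transmit chain 2 inoperative [AND]: Modem stage lost=occurs, Backup chain 2 unavailable=occurs → all inputs occur → occurs.
Satellite uplink lost [AND]: Antenna path down=not, Tracking loop unavailable=occurs, Transmit chain 2 inoperative=occurs → not all inputs occur → does not occur.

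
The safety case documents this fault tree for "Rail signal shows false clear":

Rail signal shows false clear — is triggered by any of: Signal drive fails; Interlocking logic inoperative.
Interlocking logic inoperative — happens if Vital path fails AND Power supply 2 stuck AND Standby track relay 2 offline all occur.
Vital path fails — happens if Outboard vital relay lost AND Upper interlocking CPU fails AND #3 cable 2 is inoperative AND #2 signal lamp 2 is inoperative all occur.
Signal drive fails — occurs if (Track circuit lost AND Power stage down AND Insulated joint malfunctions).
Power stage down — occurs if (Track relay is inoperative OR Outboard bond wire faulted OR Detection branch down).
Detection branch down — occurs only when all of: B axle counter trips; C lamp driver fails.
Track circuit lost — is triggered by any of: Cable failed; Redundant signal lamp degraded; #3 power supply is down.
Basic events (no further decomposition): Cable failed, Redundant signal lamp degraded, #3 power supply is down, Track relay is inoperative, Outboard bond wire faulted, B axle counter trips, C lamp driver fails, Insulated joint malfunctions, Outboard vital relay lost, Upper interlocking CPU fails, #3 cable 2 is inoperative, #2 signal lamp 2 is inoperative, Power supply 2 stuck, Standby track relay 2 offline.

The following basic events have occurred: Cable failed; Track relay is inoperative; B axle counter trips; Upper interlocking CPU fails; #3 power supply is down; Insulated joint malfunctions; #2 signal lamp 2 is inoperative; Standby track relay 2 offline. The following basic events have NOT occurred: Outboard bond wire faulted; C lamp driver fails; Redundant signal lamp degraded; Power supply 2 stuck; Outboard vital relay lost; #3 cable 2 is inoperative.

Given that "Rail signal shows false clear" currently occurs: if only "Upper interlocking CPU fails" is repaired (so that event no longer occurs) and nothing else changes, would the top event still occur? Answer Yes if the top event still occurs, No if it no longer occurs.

Counterfactual: set "Upper interlocking CPU fails" to not occurred.
Track circuit lost [OR]: Cable failed=occurs, Redundant signal lamp degraded=not, #3 power supply is down=occurs → at least one input occurs → occurs.
Detection branch down [AND]: B axle counter trips=occurs, C lamp driver fails=not → not all inputs occur → does not occur.
Power stage down [OR]: Track relay is inoperative=occurs, Outboard bond wire faulted=not, Detection branch down=not → at least one input occurs → occurs.
Signal drive fails [AND]: Track circuit lost=occurs, Power stage down=occurs, Insulated joint malfunctions=occurs → all inputs occur → occurs.
Vital path fails [AND]: Outboard vital relay lost=not, Upper interlocking CPU fails=not, #3 cable 2 is inoperative=not, #2 signal lamp 2 is inoperative=occurs → not all inputs occur → does not occur.
Interlocking logic inoperative [AND]: Vital path fails=not, Power supply 2 stuck=not, Standby track relay 2 offline=occurs → not all inputs occur → does not occur.
Rail signal shows false clear [OR]: Signal drive fails=occurs, Interlocking logic inoperative=not → at least one input occurs → occurs.

Yes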